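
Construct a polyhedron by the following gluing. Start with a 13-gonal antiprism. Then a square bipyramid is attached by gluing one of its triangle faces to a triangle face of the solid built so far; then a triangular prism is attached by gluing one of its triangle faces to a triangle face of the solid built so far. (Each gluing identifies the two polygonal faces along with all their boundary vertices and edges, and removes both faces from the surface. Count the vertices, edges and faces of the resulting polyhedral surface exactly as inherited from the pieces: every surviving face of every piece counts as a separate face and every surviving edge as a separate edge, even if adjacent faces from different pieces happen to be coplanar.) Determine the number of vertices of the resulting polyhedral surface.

A 13-gonal antiprism: V=26, E=52, F=28.
Attach a square bipyramid (V=6, E=12, F=8) along a 3-gon: merge 3 vertices and 3 edges, delete both glued faces → V=29, E=61, F=34.
Attach a triangular prism (V=6, E=9, F=5) along a 3-gon: merge 3 vertices and 3 edges, delete both glued faces → V=32, E=67, F=37.
Check: V − E + F = 32 − 67 + 37 = 2.

32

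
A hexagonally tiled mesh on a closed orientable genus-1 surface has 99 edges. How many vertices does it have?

χ = 2 − 2·1 = 0, and every face is a hexagon so 6F = 2E.
F = 2E/6 = 33. Then V = 0 + E − F = 0 + 99 − 33 = 66.

66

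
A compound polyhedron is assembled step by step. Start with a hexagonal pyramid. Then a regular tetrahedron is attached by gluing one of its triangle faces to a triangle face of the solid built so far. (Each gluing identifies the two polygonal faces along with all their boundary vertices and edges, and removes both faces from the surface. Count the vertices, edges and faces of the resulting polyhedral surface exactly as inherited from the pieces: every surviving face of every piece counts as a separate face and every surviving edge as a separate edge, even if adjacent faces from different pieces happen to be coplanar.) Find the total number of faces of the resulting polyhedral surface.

9

A hexagonal pyramid: V=7, E=12, F=7.
Attach a regular tetrahedron (V=4, E=6, F=4) along a 3-gon: merge 3 vertices and 3 edges, delete both glued faces → V=8, E=15, F=9.
Check: V − E + F = 8 − 15 + 9 = 2.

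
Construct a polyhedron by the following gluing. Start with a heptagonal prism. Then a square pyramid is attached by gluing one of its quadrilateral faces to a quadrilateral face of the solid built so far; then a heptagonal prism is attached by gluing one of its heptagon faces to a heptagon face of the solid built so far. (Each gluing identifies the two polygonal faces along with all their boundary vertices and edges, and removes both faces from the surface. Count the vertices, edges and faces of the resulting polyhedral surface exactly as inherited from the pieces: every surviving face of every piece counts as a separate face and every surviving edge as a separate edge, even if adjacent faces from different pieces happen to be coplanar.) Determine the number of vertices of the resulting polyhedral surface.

22

A heptagonal prism: V=14, E=21, F=9.
Attach a square pyramid (V=5, E=8, F=5) along a 4-gon: merge 4 vertices and 4 edges, delete both glued faces → V=15, E=25, F=12.
Attach a heptagonal prism (V=14, E=21, F=9) along a 7-gon: merge 7 vertices and 7 edges, delete both glued faces → V=22, E=39, F=19.
Check: V − E + F = 22 − 39 + 19 = 2.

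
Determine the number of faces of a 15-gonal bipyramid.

30

A bipyramid over an n-gon has 2n triangular faces and n + 2 vertices: V = 15 + 2 = 17, E = 3·15 = 45, F = 2·15 = 30.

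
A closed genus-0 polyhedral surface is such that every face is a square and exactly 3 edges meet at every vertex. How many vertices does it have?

Each face has 4 edges and each edge borders two faces, so 2E = 4F.
Each vertex has degree 3, so 3V = 2E and hence V = 4F/3.
Euler: V − E + F = 2 ⇒ (4F/3) − (4F/2) + F = 2.
Multiply by 6: (8 − 12 + 6)F = 12, i.e. 2F = 12.
So F = 6, E = 4·6/2 = 12, V = 4·6/3 = 8.

8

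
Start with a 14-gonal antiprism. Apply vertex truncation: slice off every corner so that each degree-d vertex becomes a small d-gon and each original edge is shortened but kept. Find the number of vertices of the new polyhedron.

112

The base solid has V = 28, E = 56, F = 30.
Truncation replaces each original edge-end by a new vertex, so V′ = 2E = 112.
Each original edge survives, and each old vertex of degree d contributes d new edges; summing degrees gives Σd = 2E, so E′ = E + 2E = 3E = 168.
Each original face survives and each original vertex becomes one new face: F′ = F + V = 58.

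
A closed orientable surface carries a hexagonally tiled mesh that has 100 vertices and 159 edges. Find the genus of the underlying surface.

Every face is a hexagon and each edge borders two faces, so 6F = 2·159, giving F = 53.
χ = V − E + F = 100 − 159 + 53 = -6.
For a closed orientable surface χ = 2 − 2g, so g = (2 − (-6))/2 = 4.

4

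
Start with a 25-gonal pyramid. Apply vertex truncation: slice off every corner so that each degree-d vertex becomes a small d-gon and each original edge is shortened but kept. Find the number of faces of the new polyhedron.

The base solid has V = 26, E = 50, F = 26.
Truncation replaces each original edge-end by a new vertex, so V′ = 2E = 100.
Each original edge survives, and each old vertex of degree d contributes d new edges; summing degrees gives Σd = 2E, so E′ = E + 2E = 3E = 150.
Each original face survives and each original vertex becomes one new face: F′ = F + V = 52.

52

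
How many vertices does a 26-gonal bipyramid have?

28

A bipyramid over an n-gon has 2n triangular faces and n + 2 vertices: V = 26 + 2 = 28, E = 3·26 = 78, F = 2·26 = 52.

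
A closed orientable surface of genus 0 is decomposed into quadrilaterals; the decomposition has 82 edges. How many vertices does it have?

χ = 2 − 2·0 = 2, and every face is a square so 4F = 2E.
F = 2E/4 = 41. Then V = 2 + E − F = 2 + 82 − 41 = 43.

43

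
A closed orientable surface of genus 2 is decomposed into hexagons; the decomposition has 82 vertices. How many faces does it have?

χ = 2 − 2·2 = -2, and every face is a hexagon so 6F = 2E.
V − E + F = -2 with E = 6F/2 gives 82 − (6/2 − 1)·F = -2, so F = 42 and E = 126.

42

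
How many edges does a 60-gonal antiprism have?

An antiprism on an n-gon has two n-gon caps and 2n triangles: V = 2·60 = 120, E = 4·60 = 240, F = 2·60 + 2 = 122.

240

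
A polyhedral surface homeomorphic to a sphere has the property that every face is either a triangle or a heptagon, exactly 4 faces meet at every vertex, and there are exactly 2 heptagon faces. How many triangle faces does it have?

Let x be the number of triangles; then F = 2 + x.
Edge–face incidences: 2E = 7·2 + 3·x = 14 + 3x.
Every vertex has degree 4, so 4V = 2E.
Euler: V − E + F = 2 ⇒ (2E)/4 − E + (2 + x) = 2.
Multiply by 8: 2·(2E) − 4·(2E) + 8·(2 + x) = 16, i.e. 16 + 8x − 2·(14 + 3x) = 16.
Collecting terms: 2x − 12 = 16, so 2x = 28, so x = 14.
Then 2E = 14 + 3·14 = 56, so E = 28, V = 2E/4 = 14, F = 2 + 14 = 16.

14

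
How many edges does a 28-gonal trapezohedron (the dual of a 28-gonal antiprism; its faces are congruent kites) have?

112

The n-trapezohedron (dual of the n-antiprism) has V = 2·28 + 2 = 58, E = 4·28 = 112, F = 2·28 = 56.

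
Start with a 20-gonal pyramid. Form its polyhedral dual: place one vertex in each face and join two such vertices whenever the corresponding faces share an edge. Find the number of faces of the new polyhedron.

The base solid has V = 21, E = 40, F = 21.
The dual swaps V and F and preserves E: V′ = F = 21, E′ = E = 40, F′ = V = 21.

21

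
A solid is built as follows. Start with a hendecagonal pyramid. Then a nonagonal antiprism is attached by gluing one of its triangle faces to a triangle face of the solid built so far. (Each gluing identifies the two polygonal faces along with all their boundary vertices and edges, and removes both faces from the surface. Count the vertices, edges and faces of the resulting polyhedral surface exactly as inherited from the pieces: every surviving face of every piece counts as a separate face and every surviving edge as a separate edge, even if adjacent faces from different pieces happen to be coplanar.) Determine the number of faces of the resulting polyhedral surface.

30

A hendecagonal pyramid: V=12, E=22, F=12.
Attach a nonagonal antiprism (V=18, E=36, F=20) along a 3-gon: merge 3 vertices and 3 edges, delete both glued faces → V=27, E=55, F=30.
Check: V − E + F = 27 − 55 + 30 = 2.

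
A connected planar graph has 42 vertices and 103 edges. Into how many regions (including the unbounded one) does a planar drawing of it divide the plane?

63

Euler's formula for a connected plane graph: V − E + F = 2, so F = 2 − 42 + 103 = 63.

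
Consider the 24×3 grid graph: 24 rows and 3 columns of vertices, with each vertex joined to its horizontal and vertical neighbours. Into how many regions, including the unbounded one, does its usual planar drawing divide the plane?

The grid has V = 24·3 = 72 vertices and E = 24·2 + 3·23 = 117 edges.
F = 2 − V + E = 2 − 72 + 117 = 47.

47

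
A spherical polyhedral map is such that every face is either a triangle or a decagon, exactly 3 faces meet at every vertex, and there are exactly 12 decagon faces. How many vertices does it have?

Let x be the number of triangles; then F = 12 + x.
Edge–face incidences: 2E = 10·12 + 3·x = 120 + 3x.
Every vertex has degree 3, so 3V = 2E.
Euler: V − E + F = 2 ⇒ (2E)/3 − E + (12 + x) = 2.
Multiply by 6: 2·(2E) − 3·(2E) + 6·(12 + x) = 12, i.e. 72 + 6x − (120 + 3x) = 12.
Collecting terms: 3x − 48 = 12, so 3x = 60, so x = 20.
Then 2E = 120 + 3·20 = 180, so E = 90, V = 2E/3 = 60, F = 12 + 20 = 32.

60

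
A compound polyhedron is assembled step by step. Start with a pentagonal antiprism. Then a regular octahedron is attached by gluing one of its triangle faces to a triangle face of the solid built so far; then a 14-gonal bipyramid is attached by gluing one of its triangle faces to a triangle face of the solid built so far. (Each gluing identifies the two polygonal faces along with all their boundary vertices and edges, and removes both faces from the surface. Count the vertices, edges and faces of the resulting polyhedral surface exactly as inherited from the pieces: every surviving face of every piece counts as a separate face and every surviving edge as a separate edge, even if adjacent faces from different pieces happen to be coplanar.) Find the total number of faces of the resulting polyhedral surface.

44

A pentagonal antiprism: V=10, E=20, F=12.
Attach a regular octahedron (V=6, E=12, F=8) along a 3-gon: merge 3 vertices and 3 edges, delete both glued faces → V=13, E=29, F=18.
Attach a 14-gonal bipyramid (V=16, E=42, F=28) along a 3-gon: merge 3 vertices and 3 edges, delete both glued faces → V=26, E=68, F=44.
Check: V − E + F = 26 − 68 + 44 = 2.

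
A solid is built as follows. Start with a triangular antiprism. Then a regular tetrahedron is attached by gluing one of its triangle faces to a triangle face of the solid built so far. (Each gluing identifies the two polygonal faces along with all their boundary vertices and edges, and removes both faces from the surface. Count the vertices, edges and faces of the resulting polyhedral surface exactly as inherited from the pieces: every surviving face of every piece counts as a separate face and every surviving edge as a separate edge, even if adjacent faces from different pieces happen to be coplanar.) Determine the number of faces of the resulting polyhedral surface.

A triangular antiprism: V=6, E=12, F=8.
Attach a regular tetrahedron (V=4, E=6, F=4) along a 3-gon: merge 3 vertices and 3 edges, delete both glued faces → V=7, E=15, F=10.
Check: V − E + F = 7 − 15 + 10 = 2.

10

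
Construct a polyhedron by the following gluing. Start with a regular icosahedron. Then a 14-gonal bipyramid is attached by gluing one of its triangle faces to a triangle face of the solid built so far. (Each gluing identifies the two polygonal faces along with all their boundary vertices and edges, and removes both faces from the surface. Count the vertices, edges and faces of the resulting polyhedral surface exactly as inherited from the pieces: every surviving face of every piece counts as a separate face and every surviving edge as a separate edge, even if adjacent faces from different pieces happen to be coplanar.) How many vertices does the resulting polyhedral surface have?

25

A regular icosahedron: V=12, E=30, F=20.
Attach a 14-gonal bipyramid (V=16, E=42, F=28) along a 3-gon: merge 3 vertices and 3 edges, delete both glued faces → V=25, E=69, F=46.
Check: V − E + F = 25 − 69 + 46 = 2.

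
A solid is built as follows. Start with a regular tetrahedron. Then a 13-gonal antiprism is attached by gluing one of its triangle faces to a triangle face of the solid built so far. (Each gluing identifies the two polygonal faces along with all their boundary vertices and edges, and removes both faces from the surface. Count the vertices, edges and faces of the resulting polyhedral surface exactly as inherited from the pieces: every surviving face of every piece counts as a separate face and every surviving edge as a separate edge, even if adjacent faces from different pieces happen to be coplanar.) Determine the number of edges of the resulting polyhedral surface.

55

A regular tetrahedron: V=4, E=6, F=4.
Attach a 13-gonal antiprism (V=26, E=52, F=28) along a 3-gon: merge 3 vertices and 3 edges, delete both glued faces → V=27, E=55, F=30.
Check: V − E + F = 27 − 55 + 30 = 2.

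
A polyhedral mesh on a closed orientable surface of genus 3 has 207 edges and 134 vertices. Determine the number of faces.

69

For a closed orientable surface of genus 3, χ = 2 − 2·3 = -4.
F = -4 − V + E = -4 − 134 + 207 = 69.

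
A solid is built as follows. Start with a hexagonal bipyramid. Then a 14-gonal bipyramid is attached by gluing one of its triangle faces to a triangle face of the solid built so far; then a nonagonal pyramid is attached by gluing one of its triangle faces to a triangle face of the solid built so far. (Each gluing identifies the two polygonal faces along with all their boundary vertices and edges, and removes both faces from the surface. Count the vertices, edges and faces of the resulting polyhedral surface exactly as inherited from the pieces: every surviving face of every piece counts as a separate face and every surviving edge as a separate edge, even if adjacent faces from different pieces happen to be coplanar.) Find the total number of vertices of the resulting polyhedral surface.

28

A hexagonal bipyramid: V=8, E=18, F=12.
Attach a 14-gonal bipyramid (V=16, E=42, F=28) along a 3-gon: merge 3 vertices and 3 edges, delete both glued faces → V=21, E=57, F=38.
Attach a nonagonal pyramid (V=10, E=18, F=10) along a 3-gon: merge 3 vertices and 3 edges, delete both glued faces → V=28, E=72, F=46.
Check: V − E + F = 28 − 72 + 46 = 2.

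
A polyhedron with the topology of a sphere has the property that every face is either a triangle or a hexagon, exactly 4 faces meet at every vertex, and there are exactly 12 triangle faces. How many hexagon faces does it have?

Let x be the number of hexagons; then F = 12 + x.
Edge–face incidences: 2E = 3·12 + 6·x = 36 + 6x.
Every vertex has degree 4, so 4V = 2E.
Euler: V − E + F = 2 ⇒ (2E)/4 − E + (12 + x) = 2.
Multiply by 8: 2·(2E) − 4·(2E) + 8·(12 + x) = 16, i.e. 96 + 8x − 2·(36 + 6x) = 16.
Collecting terms: −4x + 24 = 16, so −4x = −8, so x = 2.
Then 2E = 36 + 6·2 = 48, so E = 24, V = 2E/4 = 12, F = 12 + 2 = 14.

2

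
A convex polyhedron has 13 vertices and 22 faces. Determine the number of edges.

Here V − E + F = 2.
E = V + F − (2) = 13 + 22 − (2) = 33.

33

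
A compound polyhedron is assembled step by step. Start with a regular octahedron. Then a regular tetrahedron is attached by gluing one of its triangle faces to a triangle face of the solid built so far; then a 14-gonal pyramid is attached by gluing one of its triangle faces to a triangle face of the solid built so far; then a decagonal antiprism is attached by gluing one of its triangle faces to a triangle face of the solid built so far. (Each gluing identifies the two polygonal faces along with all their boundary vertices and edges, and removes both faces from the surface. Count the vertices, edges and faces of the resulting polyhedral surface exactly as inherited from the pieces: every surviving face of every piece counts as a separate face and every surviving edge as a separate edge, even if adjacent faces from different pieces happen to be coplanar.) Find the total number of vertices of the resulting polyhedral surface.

A regular octahedron: V=6, E=12, F=8.
Attach a regular tetrahedron (V=4, E=6, F=4) along a 3-gon: merge 3 vertices and 3 edges, delete both glued faces → V=7, E=15, F=10.
Attach a 14-gonal pyramid (V=15, E=28, F=15) along a 3-gon: merge 3 vertices and 3 edges, delete both glued faces → V=19, E=40, F=23.
Attach a decagonal antiprism (V=20, E=40, F=22) along a 3-gon: merge 3 vertices and 3 edges, delete both glued faces → V=36, E=77, F=43.
Check: V − E + F = 36 − 77 + 43 = 2.

36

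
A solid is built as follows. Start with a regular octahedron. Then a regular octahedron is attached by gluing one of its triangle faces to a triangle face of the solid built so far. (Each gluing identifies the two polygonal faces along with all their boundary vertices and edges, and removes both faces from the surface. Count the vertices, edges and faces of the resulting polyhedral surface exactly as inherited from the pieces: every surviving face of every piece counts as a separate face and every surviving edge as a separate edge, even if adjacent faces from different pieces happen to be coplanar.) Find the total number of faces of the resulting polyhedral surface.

A regular octahedron: V=6, E=12, F=8.
Attach a regular octahedron (V=6, E=12, F=8) along a 3-gon: merge 3 vertices and 3 edges, delete both glued faces → V=9, E=21, F=14.
Check: V − E + F = 9 − 21 + 14 = 2.

14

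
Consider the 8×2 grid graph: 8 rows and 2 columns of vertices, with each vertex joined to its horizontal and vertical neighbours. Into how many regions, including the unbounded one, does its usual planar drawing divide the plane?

The grid has V = 8·2 = 16 vertices and E = 8·1 + 2·7 = 22 edges.
F = 2 − V + E = 2 − 16 + 22 = 8.

8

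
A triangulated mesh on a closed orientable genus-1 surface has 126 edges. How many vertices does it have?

42

χ = 2 − 2·1 = 0, and every face is a triangle so 3F = 2E.
F = 2E/3 = 84. Then V = 0 + E − F = 0 + 126 − 84 = 42.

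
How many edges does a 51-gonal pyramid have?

A pyramid on an n-gon base has one n-gon and n triangles: V = 51 + 1 = 52, E = 2·51 = 102, F = 51 + 1 = 52.

102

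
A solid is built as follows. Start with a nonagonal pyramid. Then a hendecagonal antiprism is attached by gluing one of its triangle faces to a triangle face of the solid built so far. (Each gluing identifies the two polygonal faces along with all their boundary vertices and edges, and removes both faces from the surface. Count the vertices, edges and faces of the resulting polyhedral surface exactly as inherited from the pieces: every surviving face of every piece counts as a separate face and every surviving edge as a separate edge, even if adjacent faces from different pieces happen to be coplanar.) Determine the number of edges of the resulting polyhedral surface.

A nonagonal pyramid: V=10, E=18, F=10.
Attach a hendecagonal antiprism (V=22, E=44, F=24) along a 3-gon: merge 3 vertices and 3 edges, delete both glued faces → V=29, E=59, F=32.
Check: V − E + F = 29 − 59 + 32 = 2.

59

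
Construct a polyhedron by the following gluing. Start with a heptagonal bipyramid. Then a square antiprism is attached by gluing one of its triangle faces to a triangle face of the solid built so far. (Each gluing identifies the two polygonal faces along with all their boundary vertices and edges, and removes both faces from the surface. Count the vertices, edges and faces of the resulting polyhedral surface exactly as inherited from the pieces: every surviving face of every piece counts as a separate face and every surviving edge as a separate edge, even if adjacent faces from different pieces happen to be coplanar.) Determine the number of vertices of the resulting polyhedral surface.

A heptagonal bipyramid: V=9, E=21, F=14.
Attach a square antiprism (V=8, E=16, F=10) along a 3-gon: merge 3 vertices and 3 edges, delete both glued faces → V=14, E=34, F=22.
Check: V − E + F = 14 − 34 + 22 = 2.

14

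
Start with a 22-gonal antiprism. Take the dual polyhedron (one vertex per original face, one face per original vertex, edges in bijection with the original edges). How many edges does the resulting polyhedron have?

88

The base solid has V = 44, E = 88, F = 46.
The dual swaps V and F and preserves E: V′ = F = 46, E′ = E = 88, F′ = V = 44.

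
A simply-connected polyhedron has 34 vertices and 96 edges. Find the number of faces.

Here V − E + F = 2.
F = 2 − V + E = 2 − 34 + 96 = 64.

64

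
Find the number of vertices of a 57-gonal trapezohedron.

The n-trapezohedron (dual of the n-antiprism) has V = 2·57 + 2 = 116, E = 4·57 = 228, F = 2·57 = 114.
Check: V − E + F = 116 − 228 + 114 = 2.

116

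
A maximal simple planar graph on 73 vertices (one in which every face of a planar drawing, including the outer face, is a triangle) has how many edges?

213

In a plane triangulation 3F = 2E and V − E + F = 2, so E = 3V − 6 = 3·73 − 6 = 213.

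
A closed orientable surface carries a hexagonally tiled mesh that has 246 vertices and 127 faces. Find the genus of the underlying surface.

Every face is a hexagon, so 2E = 6·127 = 762, giving E = 381.
χ = V − E + F = 246 − 381 + 127 = -8.
For a closed orientable surface χ = 2 − 2g, so g = (2 − (-8))/2 = 5.

5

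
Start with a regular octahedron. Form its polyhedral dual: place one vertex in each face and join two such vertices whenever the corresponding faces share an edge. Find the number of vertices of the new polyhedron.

The base solid has V = 6, E = 12, F = 8.
The dual swaps V and F and preserves E: V′ = F = 8, E′ = E = 12, F′ = V = 6.

8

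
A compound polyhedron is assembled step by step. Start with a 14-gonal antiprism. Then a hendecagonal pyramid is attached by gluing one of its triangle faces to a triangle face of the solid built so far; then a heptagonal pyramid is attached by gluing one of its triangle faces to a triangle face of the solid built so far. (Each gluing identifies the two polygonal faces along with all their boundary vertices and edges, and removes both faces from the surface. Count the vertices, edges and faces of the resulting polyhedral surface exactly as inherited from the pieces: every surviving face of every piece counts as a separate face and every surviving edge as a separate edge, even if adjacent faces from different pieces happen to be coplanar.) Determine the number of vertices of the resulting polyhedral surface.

A 14-gonal antiprism: V=28, E=56, F=30.
Attach a hendecagonal pyramid (V=12, E=22, F=12) along a 3-gon: merge 3 vertices and 3 edges, delete both glued faces → V=37, E=75, F=40.
Attach a heptagonal pyramid (V=8, E=14, F=8) along a 3-gon: merge 3 vertices and 3 edges, delete both glued faces → V=42, E=86, F=46.
Check: V − E + F = 42 − 86 + 46 = 2.

42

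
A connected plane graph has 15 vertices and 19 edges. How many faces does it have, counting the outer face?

6

Euler's formula for a connected plane graph: V − E + F = 2, so F = 2 − 15 + 19 = 6.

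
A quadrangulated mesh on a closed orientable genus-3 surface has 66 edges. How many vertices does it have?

29

χ = 2 − 2·3 = -4, and every face is a square so 4F = 2E.
F = 2E/4 = 33. Then V = -4 + E − F = -4 + 66 − 33 = 29.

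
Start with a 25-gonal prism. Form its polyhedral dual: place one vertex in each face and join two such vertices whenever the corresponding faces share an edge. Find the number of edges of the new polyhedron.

75

The base solid has V = 50, E = 75, F = 27.
The dual swaps V and F and preserves E: V′ = F = 27, E′ = E = 75, F′ = V = 50.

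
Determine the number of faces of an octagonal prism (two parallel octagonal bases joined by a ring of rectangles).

10

A prism on an n-gon has two n-gon bases and n rectangular sides: V = 2·8 = 16, E = 3·8 = 24, F = 8 + 2 = 10.
Check: V − E + F = 16 − 24 + 10 = 2.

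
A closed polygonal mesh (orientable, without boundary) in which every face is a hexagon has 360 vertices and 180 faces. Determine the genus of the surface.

1

Every face is a hexagon, so 2E = 6·180 = 1080, giving E = 540.
χ = V − E + F = 360 − 540 + 180 = 0.
For a closed orientable surface χ = 2 − 2g, so g = (2 − (0))/2 = 1.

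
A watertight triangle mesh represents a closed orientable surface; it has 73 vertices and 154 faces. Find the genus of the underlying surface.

Every face is a triangle, so 2E = 3·154 = 462, giving E = 231.
χ = V − E + F = 73 − 231 + 154 = -4.
For a closed orientable surface χ = 2 − 2g, so g = (2 − (-4))/2 = 3.

3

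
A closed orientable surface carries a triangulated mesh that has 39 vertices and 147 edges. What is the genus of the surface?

6

Every face is a triangle and each edge borders two faces, so 3F = 2·147, giving F = 98.
χ = V − E + F = 39 − 147 + 98 = -10.
For a closed orientable surface χ = 2 − 2g, so g = (2 − (-10))/2 = 6.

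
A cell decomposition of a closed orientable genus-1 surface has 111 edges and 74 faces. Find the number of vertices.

For a closed orientable surface of genus 1, χ = 2 − 2·1 = 0.
V = 0 + E − F = 0 + 111 − 74 = 37.

37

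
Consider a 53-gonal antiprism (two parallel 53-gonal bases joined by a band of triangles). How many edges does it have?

212

An antiprism on an n-gon has two n-gon caps and 2n triangles: V = 2·53 = 106, E = 4·53 = 212, F = 2·53 + 2 = 108.
Check: V − E + F = 106 − 212 + 108 = 2.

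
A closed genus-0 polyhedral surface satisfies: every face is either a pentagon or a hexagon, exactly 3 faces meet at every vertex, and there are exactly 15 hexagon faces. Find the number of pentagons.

12

Let x be the number of pentagons; then F = 15 + x.
Edge–face incidences: 2E = 6·15 + 5·x = 90 + 5x.
Every vertex has degree 3, so 3V = 2E.
Euler: V − E + F = 2 ⇒ (2E)/3 − E + (15 + x) = 2.
Multiply by 6: 2·(2E) − 3·(2E) + 6·(15 + x) = 12, i.e. 90 + 6x − (90 + 5x) = 12.
Collecting terms: x = 12.
Then 2E = 90 + 5·12 = 150, so E = 75, V = 2E/3 = 50, F = 15 + 12 = 27.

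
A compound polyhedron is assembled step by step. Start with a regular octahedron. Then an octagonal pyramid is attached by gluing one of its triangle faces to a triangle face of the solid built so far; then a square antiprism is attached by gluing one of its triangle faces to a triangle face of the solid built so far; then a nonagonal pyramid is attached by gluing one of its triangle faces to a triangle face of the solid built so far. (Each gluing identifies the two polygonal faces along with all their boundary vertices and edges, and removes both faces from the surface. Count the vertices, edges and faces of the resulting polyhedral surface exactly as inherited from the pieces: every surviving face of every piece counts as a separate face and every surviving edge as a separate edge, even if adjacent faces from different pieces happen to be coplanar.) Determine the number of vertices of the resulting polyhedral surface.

A regular octahedron: V=6, E=12, F=8.
Attach an octagonal pyramid (V=9, E=16, F=9) along a 3-gon: merge 3 vertices and 3 edges, delete both glued faces → V=12, E=25, F=15.
Attach a square antiprism (V=8, E=16, F=10) along a 3-gon: merge 3 vertices and 3 edges, delete both glued faces → V=17, E=38, F=23.
Attach a nonagonal pyramid (V=10, E=18, F=10) along a 3-gon: merge 3 vertices and 3 edges, delete both glued faces → V=24, E=53, F=31.
Check: V − E + F = 24 − 53 + 31 = 2.

24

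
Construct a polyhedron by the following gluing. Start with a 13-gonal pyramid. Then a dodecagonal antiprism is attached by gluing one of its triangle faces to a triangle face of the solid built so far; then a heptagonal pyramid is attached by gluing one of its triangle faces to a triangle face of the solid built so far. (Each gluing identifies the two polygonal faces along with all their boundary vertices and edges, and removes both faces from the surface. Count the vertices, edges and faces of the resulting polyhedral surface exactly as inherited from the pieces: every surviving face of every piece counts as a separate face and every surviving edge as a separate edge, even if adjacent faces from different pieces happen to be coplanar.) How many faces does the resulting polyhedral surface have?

A 13-gonal pyramid: V=14, E=26, F=14.
Attach a dodecagonal antiprism (V=24, E=48, F=26) along a 3-gon: merge 3 vertices and 3 edges, delete both glued faces → V=35, E=71, F=38.
Attach a heptagonal pyramid (V=8, E=14, F=8) along a 3-gon: merge 3 vertices and 3 edges, delete both glued faces → V=40, E=82, F=44.
Check: V − E + F = 40 − 82 + 44 = 2.

44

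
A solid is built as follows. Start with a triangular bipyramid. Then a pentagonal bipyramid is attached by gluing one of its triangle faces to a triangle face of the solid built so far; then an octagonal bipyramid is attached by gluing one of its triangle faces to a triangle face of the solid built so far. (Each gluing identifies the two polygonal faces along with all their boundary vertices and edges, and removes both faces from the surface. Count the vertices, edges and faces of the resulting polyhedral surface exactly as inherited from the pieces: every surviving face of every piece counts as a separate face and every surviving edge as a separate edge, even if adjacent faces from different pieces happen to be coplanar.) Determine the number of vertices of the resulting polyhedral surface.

16

A triangular bipyramid: V=5, E=9, F=6.
Attach a pentagonal bipyramid (V=7, E=15, F=10) along a 3-gon: merge 3 vertices and 3 edges, delete both glued faces → V=9, E=21, F=14.
Attach an octagonal bipyramid (V=10, E=24, F=16) along a 3-gon: merge 3 vertices and 3 edges, delete both glued faces → V=16, E=42, F=28.
Check: V − E + F = 16 − 42 + 28 = 2.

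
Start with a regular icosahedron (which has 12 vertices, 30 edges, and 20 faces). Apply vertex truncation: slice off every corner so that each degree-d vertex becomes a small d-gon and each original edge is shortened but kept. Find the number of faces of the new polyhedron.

Truncation replaces each original edge-end by a new vertex, so V′ = 2E = 60.
Each original edge survives, and each old vertex of degree d contributes d new edges; summing degrees gives Σd = 2E, so E′ = E + 2E = 3E = 90.
Each original face survives and each original vertex becomes one new face: F′ = F + V = 32.

32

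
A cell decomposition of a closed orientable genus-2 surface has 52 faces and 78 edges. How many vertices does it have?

24

For a closed orientable surface of genus 2, χ = 2 − 2·2 = -2.
V = -2 + E − F = -2 + 78 − 52 = 24.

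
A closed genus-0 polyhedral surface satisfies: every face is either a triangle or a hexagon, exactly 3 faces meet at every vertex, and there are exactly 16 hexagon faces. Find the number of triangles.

Let x be the number of triangles; then F = 16 + x.
Edge–face incidences: 2E = 6·16 + 3·x = 96 + 3x.
Every vertex has degree 3, so 3V = 2E.
Euler: V − E + F = 2 ⇒ (2E)/3 − E + (16 + x) = 2.
Multiply by 6: 2·(2E) − 3·(2E) + 6·(16 + x) = 12, i.e. 96 + 6x − (96 + 3x) = 12.
Collecting terms: 3x = 12, so x = 4.
Then 2E = 96 + 3·4 = 108, so E = 54, V = 2E/3 = 36, F = 16 + 4 = 20.

4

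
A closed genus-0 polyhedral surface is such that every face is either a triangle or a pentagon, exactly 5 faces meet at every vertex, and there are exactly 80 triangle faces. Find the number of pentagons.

Let x be the number of pentagons; then F = 80 + x.
Edge–face incidences: 2E = 3·80 + 5·x = 240 + 5x.
Every vertex has degree 5, so 5V = 2E.
Euler: V − E + F = 2 ⇒ (2E)/5 − E + (80 + x) = 2.
Multiply by 10: 2·(2E) − 5·(2E) + 10·(80 + x) = 20, i.e. 800 + 10x − 3·(240 + 5x) = 20.
Collecting terms: −5x + 80 = 20, so −5x = −60, so x = 12.
Then 2E = 240 + 5·12 = 300, so E = 150, V = 2E/5 = 60, F = 80 + 12 = 92.

12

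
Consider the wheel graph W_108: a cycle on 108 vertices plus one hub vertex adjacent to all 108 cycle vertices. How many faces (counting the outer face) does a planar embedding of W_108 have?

109

W_108 has V = 108 + 1 = 109 vertices and E = 2·108 = 216 edges.
By Euler's formula F = 2 − V + E = 2 − 109 + 216 = 109.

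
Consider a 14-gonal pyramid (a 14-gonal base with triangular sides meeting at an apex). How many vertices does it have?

15

A pyramid on an n-gon base has one n-gon and n triangles: V = 14 + 1 = 15, E = 2·14 = 28, F = 14 + 1 = 15.
Check: V − E + F = 15 − 28 + 15 = 2.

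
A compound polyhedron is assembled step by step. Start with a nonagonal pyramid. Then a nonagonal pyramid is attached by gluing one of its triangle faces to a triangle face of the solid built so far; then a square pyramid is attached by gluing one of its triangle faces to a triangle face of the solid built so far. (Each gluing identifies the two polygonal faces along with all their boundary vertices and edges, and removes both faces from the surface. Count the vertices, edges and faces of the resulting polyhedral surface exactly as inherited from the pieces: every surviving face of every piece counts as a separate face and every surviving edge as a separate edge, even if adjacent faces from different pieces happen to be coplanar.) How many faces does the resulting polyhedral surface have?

A nonagonal pyramid: V=10, E=18, F=10.
Attach a nonagonal pyramid (V=10, E=18, F=10) along a 3-gon: merge 3 vertices and 3 edges, delete both glued faces → V=17, E=33, F=18.
Attach a square pyramid (V=5, E=8, F=5) along a 3-gon: merge 3 vertices and 3 edges, delete both glued faces → V=19, E=38, F=21.
Check: V − E + F = 19 − 38 + 21 = 2.

21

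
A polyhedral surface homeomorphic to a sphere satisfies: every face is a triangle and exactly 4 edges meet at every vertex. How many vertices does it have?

Each face has 3 edges and each edge borders two faces, so 2E = 3F.
Each vertex has degree 4, so 4V = 2E and hence V = 3F/4.
Euler: V − E + F = 2 ⇒ (3F/4) − (3F/2) + F = 2.
Multiply by 8: (6 − 12 + 8)F = 16, i.e. 2F = 16.
So F = 8, E = 3·8/2 = 12, V = 3·8/4 = 6.

6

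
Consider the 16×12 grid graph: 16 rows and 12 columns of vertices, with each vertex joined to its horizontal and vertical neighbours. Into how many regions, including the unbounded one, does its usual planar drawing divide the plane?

The grid has V = 16·12 = 192 vertices and E = 16·11 + 12·15 = 356 edges.
F = 2 − V + E = 2 − 192 + 356 = 166.

166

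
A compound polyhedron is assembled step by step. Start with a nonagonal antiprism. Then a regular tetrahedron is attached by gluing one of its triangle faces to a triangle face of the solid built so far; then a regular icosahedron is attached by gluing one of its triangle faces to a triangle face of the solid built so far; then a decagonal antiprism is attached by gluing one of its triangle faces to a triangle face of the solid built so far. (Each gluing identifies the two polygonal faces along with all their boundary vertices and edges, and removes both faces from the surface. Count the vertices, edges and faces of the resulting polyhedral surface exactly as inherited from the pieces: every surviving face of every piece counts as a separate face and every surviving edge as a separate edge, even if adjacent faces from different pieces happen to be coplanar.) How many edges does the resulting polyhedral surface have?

A nonagonal antiprism: V=18, E=36, F=20.
Attach a regular tetrahedron (V=4, E=6, F=4) along a 3-gon: merge 3 vertices and 3 edges, delete both glued faces → V=19, E=39, F=22.
Attach a regular icosahedron (V=12, E=30, F=20) along a 3-gon: merge 3 vertices and 3 edges, delete both glued faces → V=28, E=66, F=40.
Attach a decagonal antiprism (V=20, E=40, F=22) along a 3-gon: merge 3 vertices and 3 edges, delete both glued faces → V=45, E=103, F=60.
Check: V − E + F = 45 − 103 + 60 = 2.

103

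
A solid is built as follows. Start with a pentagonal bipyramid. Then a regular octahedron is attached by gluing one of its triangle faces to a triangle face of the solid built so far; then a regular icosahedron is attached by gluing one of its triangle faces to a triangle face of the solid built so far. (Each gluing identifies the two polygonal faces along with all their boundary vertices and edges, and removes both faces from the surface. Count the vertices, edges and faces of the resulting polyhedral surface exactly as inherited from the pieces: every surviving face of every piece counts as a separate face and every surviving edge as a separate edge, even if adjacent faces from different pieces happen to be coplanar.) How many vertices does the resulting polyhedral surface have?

A pentagonal bipyramid: V=7, E=15, F=10.
Attach a regular octahedron (V=6, E=12, F=8) along a 3-gon: merge 3 vertices and 3 edges, delete both glued faces → V=10, E=24, F=16.
Attach a regular icosahedron (V=12, E=30, F=20) along a 3-gon: merge 3 vertices and 3 edges, delete both glued faces → V=19, E=51, F=34.
Check: V − E + F = 19 − 51 + 34 = 2.

19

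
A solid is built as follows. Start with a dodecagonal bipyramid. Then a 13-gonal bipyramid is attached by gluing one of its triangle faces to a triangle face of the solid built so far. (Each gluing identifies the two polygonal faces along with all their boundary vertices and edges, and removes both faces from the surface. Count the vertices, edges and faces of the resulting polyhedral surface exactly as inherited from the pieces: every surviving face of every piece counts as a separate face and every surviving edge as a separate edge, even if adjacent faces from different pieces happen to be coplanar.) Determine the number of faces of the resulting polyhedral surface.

A dodecagonal bipyramid: V=14, E=36, F=24.
Attach a 13-gonal bipyramid (V=15, E=39, F=26) along a 3-gon: merge 3 vertices and 3 edges, delete both glued faces → V=26, E=72, F=48.
Check: V − E + F = 26 − 72 + 48 = 2.

48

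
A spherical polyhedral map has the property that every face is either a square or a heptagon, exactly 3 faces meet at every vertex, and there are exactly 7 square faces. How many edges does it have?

21

Let x be the number of heptagons; then F = 7 + x.
Edge–face incidences: 2E = 4·7 + 7·x = 28 + 7x.
Every vertex has degree 3, so 3V = 2E.
Euler: V − E + F = 2 ⇒ (2E)/3 − E + (7 + x) = 2.
Multiply by 6: 2·(2E) − 3·(2E) + 6·(7 + x) = 12, i.e. 42 + 6x − (28 + 7x) = 12.
Collecting terms: −x + 14 = 12, so −x = −2, so x = 2.
Then 2E = 28 + 7·2 = 42, so E = 21, V = 2E/3 = 14, F = 7 + 2 = 9.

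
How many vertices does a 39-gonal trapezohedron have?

80

The n-trapezohedron (dual of the n-antiprism) has V = 2·39 + 2 = 80, E = 4·39 = 156, F = 2·39 = 78.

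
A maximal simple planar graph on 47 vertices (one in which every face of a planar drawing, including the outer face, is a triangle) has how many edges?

In a plane triangulation 3F = 2E and V − E + F = 2, so E = 3V − 6 = 3·47 − 6 = 135.

135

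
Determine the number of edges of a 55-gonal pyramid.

110

A pyramid on an n-gon base has one n-gon and n triangles: V = 55 + 1 = 56, E = 2·55 = 110, F = 55 + 1 = 56.
Check: V − E + F = 56 − 110 + 56 = 2.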